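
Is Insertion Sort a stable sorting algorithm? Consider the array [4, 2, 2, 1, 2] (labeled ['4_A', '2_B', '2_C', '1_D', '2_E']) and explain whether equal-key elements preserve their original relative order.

Trace Insertion Sort on the labeled array (the key is the number; the letter only tracks identity):
  Insert 2_B at index 0: [2_B, 4_A, 2_C, 1_D, 2_E]
  Insert 2_C at index 1: [2_B, 2_C, 4_A, 1_D, 2_E]
  Insert 1_D at index 0: [1_D, 2_B, 2_C, 4_A, 2_E]
  Insert 2_E at index 3: [1_D, 2_B, 2_C, 2_E, 4_A]
Final order: [1_D, 2_B, 2_C, 2_E, 4_A]
Equal keys:
  value 2: originally 2_B, 2_C, 2_E; after sorting 2_B, 2_C, 2_E -> order preserved
All equal keys kept their original relative order. Insertion Sort is stable: elements are shifted only while they are strictly greater than the key, so a key is inserted after any equal elements already placed.
Answer: Stable


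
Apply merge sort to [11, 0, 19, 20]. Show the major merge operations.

Divide and conquer:
  Merge [11] + [0] -> [0, 11]
  Merge [19] + [20] -> [19, 20]
  Merge [0, 11] + [19, 20] -> [0, 11, 19, 20]


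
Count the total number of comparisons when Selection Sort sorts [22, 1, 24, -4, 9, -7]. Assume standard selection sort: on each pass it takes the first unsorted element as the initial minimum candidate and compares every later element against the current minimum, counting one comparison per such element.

Pass 1: scan indices 1..5 for the minimum = 5 comparison(s); min is -7, place at index 0 -> [-7, 1, 24, -4, 9, 22]
Pass 2: scan indices 2..5 for the minimum = 4 comparison(s); min is -4, place at index 1 -> [-7, -4, 24, 1, 9, 22]
Pass 3: scan indices 3..5 for the minimum = 3 comparison(s); min is 1, place at index 2 -> [-7, -4, 1, 24, 9, 22]
Pass 4: scan indices 4..5 for the minimum = 2 comparison(s); min is 9, place at index 3 -> [-7, -4, 1, 9, 24, 22]
Pass 5: scan indices 5..5 for the minimum = 1 comparison(s); min is 22, place at index 4 -> [-7, -4, 1, 9, 22, 24]
Selection sort always scans the whole unsorted suffix, so the count is (n-1) + (n-2) + ... + 1 = n(n-1)/2 = 6*5/2 = 15 regardless of the input order.
Total comparisons: 5 + 4 + 3 + 2 + 1 = 15


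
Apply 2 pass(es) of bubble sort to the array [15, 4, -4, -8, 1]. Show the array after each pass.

After pass 1: [4, -4, -8, 1, 15] (4 swaps)
After pass 2: [-4, -8, 1, 4, 15] (3 swaps)
Total swaps: 7


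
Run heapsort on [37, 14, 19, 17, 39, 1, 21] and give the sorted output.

Build heap: [39, 37, 21, 17, 14, 1, 19]
Extract 39: [37, 19, 21, 17, 14, 1, 39]
Extract 37: [21, 19, 1, 17, 14, 37, 39]
Extract 21: [19, 17, 1, 14, 21, 37, 39]
Extract 19: [17, 14, 1, 19, 21, 37, 39]
Extract 17: [14, 1, 17, 19, 21, 37, 39]
Extract 14: [1, 14, 17, 19, 21, 37, 39]


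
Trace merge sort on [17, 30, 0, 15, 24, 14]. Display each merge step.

Divide and conquer:
  Merge [30] + [0] -> [0, 30]
  Merge [17] + [0, 30] -> [0, 17, 30]
  Merge [24] + [14] -> [14, 24]
  Merge [15] + [14, 24] -> [14, 15, 24]
  Merge [0, 17, 30] + [14, 15, 24] -> [0, 14, 15, 17, 24, 30]


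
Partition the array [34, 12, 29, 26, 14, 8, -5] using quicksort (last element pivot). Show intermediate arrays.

Partition 1: pivot=-5 at index 0 -> [-5, 12, 29, 26, 14, 8, 34]
Partition 2: pivot=34 at index 6 -> [-5, 12, 29, 26, 14, 8, 34]
Partition 3: pivot=8 at index 1 -> [-5, 8, 29, 26, 14, 12, 34]
Partition 4: pivot=12 at index 2 -> [-5, 8, 12, 26, 14, 29, 34]
Partition 5: pivot=29 at index 5 -> [-5, 8, 12, 26, 14, 29, 34]
Partition 6: pivot=14 at index 3 -> [-5, 8, 12, 14, 26, 29, 34]


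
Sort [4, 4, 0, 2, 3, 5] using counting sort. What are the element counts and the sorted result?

Count array: [1, 0, 1, 1, 2, 1]
(count[i] = number of elements equal to i)
Cumulative count: [1, 1, 2, 3, 5, 6]
Sorted: [0, 2, 3, 4, 4, 5]


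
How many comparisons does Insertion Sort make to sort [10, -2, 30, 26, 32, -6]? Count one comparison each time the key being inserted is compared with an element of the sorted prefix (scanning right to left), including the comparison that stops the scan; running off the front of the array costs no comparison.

Insert -2: 10 > -2 (shift), reached front = 1 comparison(s) -> [-2, 10, 30, 26, 32, -6]
Insert 30: 10 <= 30 (stop) = 1 comparison(s) -> [-2, 10, 30, 26, 32, -6]
Insert 26: 30 > 26 (shift), 10 <= 26 (stop) = 2 comparison(s) -> [-2, 10, 26, 30, 32, -6]
Insert 32: 30 <= 32 (stop) = 1 comparison(s) -> [-2, 10, 26, 30, 32, -6]
Insert -6: 32 > -6 (shift), 30 > -6 (shift), 26 > -6 (shift), 10 > -6 (shift), -2 > -6 (shift), reached front = 5 comparison(s) -> [-6, -2, 10, 26, 30, 32]
Total comparisons: 1 + 1 + 2 + 1 + 5 = 10


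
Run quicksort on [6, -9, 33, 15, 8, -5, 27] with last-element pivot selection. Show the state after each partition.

Partition 1: pivot=27 at index 5 -> [6, -9, 15, 8, -5, 27, 33]
Partition 2: pivot=-5 at index 1 -> [-9, -5, 15, 8, 6, 27, 33]
Partition 3: pivot=6 at index 2 -> [-9, -5, 6, 8, 15, 27, 33]
Partition 4: pivot=15 at index 4 -> [-9, -5, 6, 8, 15, 27, 33]


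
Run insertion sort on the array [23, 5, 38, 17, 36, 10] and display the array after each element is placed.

First element 23 is already 'sorted'
Insert 5: shifted 1 elements -> [5, 23, 38, 17, 36, 10]
Insert 38: shifted 0 elements -> [5, 23, 38, 17, 36, 10]
Insert 17: shifted 2 elements -> [5, 17, 23, 38, 36, 10]
Insert 36: shifted 1 elements -> [5, 17, 23, 36, 38, 10]
Insert 10: shifted 4 elements -> [5, 10, 17, 23, 36, 38]


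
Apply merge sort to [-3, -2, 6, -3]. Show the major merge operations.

Divide and conquer:
  Merge [-3] + [-2] -> [-3, -2]
  Merge [6] + [-3] -> [-3, 6]
  Merge [-3, -2] + [-3, 6] -> [-3, -3, -2, 6]


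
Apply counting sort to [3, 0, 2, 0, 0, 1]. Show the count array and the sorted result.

Count array: [3, 1, 1, 1]
(count[i] = number of elements equal to i)
Cumulative count: [3, 4, 5, 6]
Sorted: [0, 0, 0, 1, 2, 3]


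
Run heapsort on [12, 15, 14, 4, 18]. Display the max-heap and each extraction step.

Build heap: [18, 15, 14, 4, 12]
Extract 18: [15, 12, 14, 4, 18]
Extract 15: [14, 12, 4, 15, 18]
Extract 14: [12, 4, 14, 15, 18]
Extract 12: [4, 12, 14, 15, 18]


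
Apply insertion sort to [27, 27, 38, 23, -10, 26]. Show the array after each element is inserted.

First element 27 is already 'sorted'
Insert 27: shifted 0 elements -> [27, 27, 38, 23, -10, 26]
Insert 38: shifted 0 elements -> [27, 27, 38, 23, -10, 26]
Insert 23: shifted 3 elements -> [23, 27, 27, 38, -10, 26]
Insert -10: shifted 4 elements -> [-10, 23, 27, 27, 38, 26]
Insert 26: shifted 3 elements -> [-10, 23, 26, 27, 27, 38]


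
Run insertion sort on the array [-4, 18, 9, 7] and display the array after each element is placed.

First element -4 is already 'sorted'
Insert 18: shifted 0 elements -> [-4, 18, 9, 7]
Insert 9: shifted 1 elements -> [-4, 9, 18, 7]
Insert 7: shifted 2 elements -> [-4, 7, 9, 18]


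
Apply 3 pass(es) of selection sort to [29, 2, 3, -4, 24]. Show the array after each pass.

Pass 1: Select minimum -4 at index 3, swap -> [-4, 2, 3, 29, 24]
Pass 2: Select minimum 2 at index 1, swap -> [-4, 2, 3, 29, 24]
Pass 3: Select minimum 3 at index 2, swap -> [-4, 2, 3, 29, 24]


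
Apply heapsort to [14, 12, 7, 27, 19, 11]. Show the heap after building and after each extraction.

Build heap: [27, 19, 11, 12, 14, 7]
Extract 27: [19, 14, 11, 12, 7, 27]
Extract 19: [14, 12, 11, 7, 19, 27]
Extract 14: [12, 7, 11, 14, 19, 27]
Extract 12: [11, 7, 12, 14, 19, 27]
Extract 11: [7, 11, 12, 14, 19, 27]


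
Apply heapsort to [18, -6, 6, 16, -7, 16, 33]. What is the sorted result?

Build heap: [33, 16, 18, -6, -7, 16, 6]
Extract 33: [18, 16, 16, -6, -7, 6, 33]
Extract 18: [16, 6, 16, -6, -7, 18, 33]
Extract 16: [16, 6, -7, -6, 16, 18, 33]
Extract 16: [6, -6, -7, 16, 16, 18, 33]
Extract 6: [-6, -7, 6, 16, 16, 18, 33]
Extract -6: [-7, -6, 6, 16, 16, 18, 33]


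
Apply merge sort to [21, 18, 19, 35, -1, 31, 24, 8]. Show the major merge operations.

Divide and conquer:
  Merge [21] + [18] -> [18, 21]
  Merge [19] + [35] -> [19, 35]
  Merge [18, 21] + [19, 35] -> [18, 19, 21, 35]
  Merge [-1] + [31] -> [-1, 31]
  Merge [24] + [8] -> [8, 24]
  Merge [-1, 31] + [8, 24] -> [-1, 8, 24, 31]
  Merge [18, 19, 21, 35] + [-1, 8, 24, 31] -> [-1, 8, 18, 19, 21, 24, 31, 35]


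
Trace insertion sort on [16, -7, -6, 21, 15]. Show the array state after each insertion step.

First element 16 is already 'sorted'
Insert -7: shifted 1 elements -> [-7, 16, -6, 21, 15]
Insert -6: shifted 1 elements -> [-7, -6, 16, 21, 15]
Insert 21: shifted 0 elements -> [-7, -6, 16, 21, 15]
Insert 15: shifted 2 elements -> [-7, -6, 15, 16, 21]


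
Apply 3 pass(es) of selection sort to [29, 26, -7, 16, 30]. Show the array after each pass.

Pass 1: Select minimum -7 at index 2, swap -> [-7, 26, 29, 16, 30]
Pass 2: Select minimum 16 at index 3, swap -> [-7, 16, 29, 26, 30]
Pass 3: Select minimum 26 at index 3, swap -> [-7, 16, 26, 29, 30]


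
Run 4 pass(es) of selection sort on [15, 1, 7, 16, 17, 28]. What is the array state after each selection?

Pass 1: Select minimum 1 at index 1, swap -> [1, 15, 7, 16, 17, 28]
Pass 2: Select minimum 7 at index 2, swap -> [1, 7, 15, 16, 17, 28]
Pass 3: Select minimum 15 at index 2, swap -> [1, 7, 15, 16, 17, 28]
Pass 4: Select minimum 16 at index 3, swap -> [1, 7, 15, 16, 17, 28]


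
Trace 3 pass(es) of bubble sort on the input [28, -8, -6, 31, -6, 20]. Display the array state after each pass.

After pass 1: [-8, -6, 28, -6, 20, 31] (4 swaps)
After pass 2: [-8, -6, -6, 20, 28, 31] (2 swaps)
After pass 3: [-8, -6, -6, 20, 28, 31] (0 swaps)
Total swaps: 6


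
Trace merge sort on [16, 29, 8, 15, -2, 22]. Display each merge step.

Divide and conquer:
  Merge [29] + [8] -> [8, 29]
  Merge [16] + [8, 29] -> [8, 16, 29]
  Merge [-2] + [22] -> [-2, 22]
  Merge [15] + [-2, 22] -> [-2, 15, 22]
  Merge [8, 16, 29] + [-2, 15, 22] -> [-2, 8, 15, 16, 22, 29]


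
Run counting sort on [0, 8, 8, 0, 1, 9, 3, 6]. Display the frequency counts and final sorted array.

Count array: [2, 1, 0, 1, 0, 0, 1, 0, 2, 1]
(count[i] = number of elements equal to i)
Cumulative count: [2, 3, 3, 4, 4, 4, 5, 5, 7, 8]
Sorted: [0, 0, 1, 3, 6, 8, 8, 9]


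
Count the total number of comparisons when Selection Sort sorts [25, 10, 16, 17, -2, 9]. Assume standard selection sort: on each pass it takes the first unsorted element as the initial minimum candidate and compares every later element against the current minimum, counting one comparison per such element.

Pass 1: scan indices 1..5 for the minimum = 5 comparison(s); min is -2, place at index 0 -> [-2, 10, 16, 17, 25, 9]
Pass 2: scan indices 2..5 for the minimum = 4 comparison(s); min is 9, place at index 1 -> [-2, 9, 16, 17, 25, 10]
Pass 3: scan indices 3..5 for the minimum = 3 comparison(s); min is 10, place at index 2 -> [-2, 9, 10, 17, 25, 16]
Pass 4: scan indices 4..5 for the minimum = 2 comparison(s); min is 16, place at index 3 -> [-2, 9, 10, 16, 25, 17]
Pass 5: scan indices 5..5 for the minimum = 1 comparison(s); min is 17, place at index 4 -> [-2, 9, 10, 16, 17, 25]
Selection sort always scans the whole unsorted suffix, so the count is (n-1) + (n-2) + ... + 1 = n(n-1)/2 = 6*5/2 = 15 regardless of the input order.
Total comparisons: 5 + 4 + 3 + 2 + 1 = 15


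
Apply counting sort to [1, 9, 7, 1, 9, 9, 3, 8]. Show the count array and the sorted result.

Count array: [0, 2, 0, 1, 0, 0, 0, 1, 1, 3]
(count[i] = number of elements equal to i)
Cumulative count: [0, 2, 2, 3, 3, 3, 3, 4, 5, 8]
Sorted: [1, 1, 3, 7, 8, 9, 9, 9]


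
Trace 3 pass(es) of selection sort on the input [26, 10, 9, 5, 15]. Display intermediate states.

Pass 1: Select minimum 5 at index 3, swap -> [5, 10, 9, 26, 15]
Pass 2: Select minimum 9 at index 2, swap -> [5, 9, 10, 26, 15]
Pass 3: Select minimum 10 at index 2, swap -> [5, 9, 10, 26, 15]


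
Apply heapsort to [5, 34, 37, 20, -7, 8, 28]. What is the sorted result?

Build heap: [37, 34, 28, 20, -7, 8, 5]
Extract 37: [34, 20, 28, 5, -7, 8, 37]
Extract 34: [28, 20, 8, 5, -7, 34, 37]
Extract 28: [20, 5, 8, -7, 28, 34, 37]
Extract 20: [8, 5, -7, 20, 28, 34, 37]
Extract 8: [5, -7, 8, 20, 28, 34, 37]
Extract 5: [-7, 5, 8, 20, 28, 34, 37]


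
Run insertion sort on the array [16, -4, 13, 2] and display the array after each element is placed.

First element 16 is already 'sorted'
Insert -4: shifted 1 elements -> [-4, 16, 13, 2]
Insert 13: shifted 1 elements -> [-4, 13, 16, 2]
Insert 2: shifted 2 elements -> [-4, 2, 13, 16]


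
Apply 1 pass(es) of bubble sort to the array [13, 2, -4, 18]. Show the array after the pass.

After pass 1: [2, -4, 13, 18] (2 swaps)
Total swaps: 2


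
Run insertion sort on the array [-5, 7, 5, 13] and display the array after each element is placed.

First element -5 is already 'sorted'
Insert 7: shifted 0 elements -> [-5, 7, 5, 13]
Insert 5: shifted 1 elements -> [-5, 5, 7, 13]
Insert 13: shifted 0 elements -> [-5, 5, 7, 13]


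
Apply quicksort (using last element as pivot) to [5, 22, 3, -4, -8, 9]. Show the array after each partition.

Partition 1: pivot=9 at index 4 -> [5, 3, -4, -8, 9, 22]
Partition 2: pivot=-8 at index 0 -> [-8, 3, -4, 5, 9, 22]
Partition 3: pivot=5 at index 3 -> [-8, 3, -4, 5, 9, 22]
Partition 4: pivot=-4 at index 1 -> [-8, -4, 3, 5, 9, 22]


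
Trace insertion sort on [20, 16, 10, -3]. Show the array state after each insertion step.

First element 20 is already 'sorted'
Insert 16: shifted 1 elements -> [16, 20, 10, -3]
Insert 10: shifted 2 elements -> [10, 16, 20, -3]
Insert -3: shifted 3 elements -> [-3, 10, 16, 20]


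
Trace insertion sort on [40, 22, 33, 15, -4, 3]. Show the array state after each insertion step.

First element 40 is already 'sorted'
Insert 22: shifted 1 elements -> [22, 40, 33, 15, -4, 3]
Insert 33: shifted 1 elements -> [22, 33, 40, 15, -4, 3]
Insert 15: shifted 3 elements -> [15, 22, 33, 40, -4, 3]
Insert -4: shifted 4 elements -> [-4, 15, 22, 33, 40, 3]
Insert 3: shifted 4 elements -> [-4, 3, 15, 22, 33, 40]


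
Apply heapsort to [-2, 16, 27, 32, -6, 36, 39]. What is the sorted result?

Build heap: [39, 32, 36, 16, -6, -2, 27]
Extract 39: [36, 32, 27, 16, -6, -2, 39]
Extract 36: [32, 16, 27, -2, -6, 36, 39]
Extract 32: [27, 16, -6, -2, 32, 36, 39]
Extract 27: [16, -2, -6, 27, 32, 36, 39]
Extract 16: [-2, -6, 16, 27, 32, 36, 39]
Extract -2: [-6, -2, 16, 27, 32, 36, 39]


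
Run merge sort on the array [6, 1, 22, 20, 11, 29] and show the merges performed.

Divide and conquer:
  Merge [1] + [22] -> [1, 22]
  Merge [6] + [1, 22] -> [1, 6, 22]
  Merge [11] + [29] -> [11, 29]
  Merge [20] + [11, 29] -> [11, 20, 29]
  Merge [1, 6, 22] + [11, 20, 29] -> [1, 6, 11, 20, 22, 29]


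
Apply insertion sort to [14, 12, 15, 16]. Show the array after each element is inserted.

First element 14 is already 'sorted'
Insert 12: shifted 1 elements -> [12, 14, 15, 16]
Insert 15: shifted 0 elements -> [12, 14, 15, 16]
Insert 16: shifted 0 elements -> [12, 14, 15, 16]


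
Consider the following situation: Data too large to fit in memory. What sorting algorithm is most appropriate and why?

Best choice: External merge sort
Reason: Minimizes disk I/O by sequential reads/writes


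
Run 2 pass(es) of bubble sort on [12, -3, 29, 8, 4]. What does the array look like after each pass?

After pass 1: [-3, 12, 8, 4, 29] (3 swaps)
After pass 2: [-3, 8, 4, 12, 29] (2 swaps)
Total swaps: 5


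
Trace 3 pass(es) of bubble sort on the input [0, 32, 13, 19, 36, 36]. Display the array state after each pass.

After pass 1: [0, 13, 19, 32, 36, 36] (2 swaps)
After pass 2: [0, 13, 19, 32, 36, 36] (0 swaps)
After pass 3: [0, 13, 19, 32, 36, 36] (0 swaps)
Total swaps: 2


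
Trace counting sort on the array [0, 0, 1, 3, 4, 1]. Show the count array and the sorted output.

Count array: [2, 2, 0, 1, 1]
(count[i] = number of elements equal to i)
Cumulative count: [2, 4, 4, 5, 6]
Sorted: [0, 0, 1, 1, 3, 4]


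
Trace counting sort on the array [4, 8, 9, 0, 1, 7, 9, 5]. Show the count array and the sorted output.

Count array: [1, 1, 0, 0, 1, 1, 0, 1, 1, 2]
(count[i] = number of elements equal to i)
Cumulative count: [1, 2, 2, 2, 3, 4, 4, 5, 6, 8]
Sorted: [0, 1, 4, 5, 7, 8, 9, 9]


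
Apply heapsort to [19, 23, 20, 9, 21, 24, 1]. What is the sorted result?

Build heap: [24, 23, 20, 9, 21, 19, 1]
Extract 24: [23, 21, 20, 9, 1, 19, 24]
Extract 23: [21, 19, 20, 9, 1, 23, 24]
Extract 21: [20, 19, 1, 9, 21, 23, 24]
Extract 20: [19, 9, 1, 20, 21, 23, 24]
Extract 19: [9, 1, 19, 20, 21, 23, 24]
Extract 9: [1, 9, 19, 20, 21, 23, 24]


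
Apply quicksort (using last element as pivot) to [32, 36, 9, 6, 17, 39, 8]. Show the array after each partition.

Partition 1: pivot=8 at index 1 -> [6, 8, 9, 32, 17, 39, 36]
Partition 2: pivot=36 at index 5 -> [6, 8, 9, 32, 17, 36, 39]
Partition 3: pivot=17 at index 3 -> [6, 8, 9, 17, 32, 36, 39]


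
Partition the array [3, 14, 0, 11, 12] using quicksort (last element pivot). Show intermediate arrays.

Partition 1: pivot=12 at index 3 -> [3, 0, 11, 12, 14]
Partition 2: pivot=11 at index 2 -> [3, 0, 11, 12, 14]
Partition 3: pivot=0 at index 0 -> [0, 3, 11, 12, 14]


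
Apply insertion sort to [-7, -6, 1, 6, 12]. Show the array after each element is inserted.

First element -7 is already 'sorted'
Insert -6: shifted 0 elements -> [-7, -6, 1, 6, 12]
Insert 1: shifted 0 elements -> [-7, -6, 1, 6, 12]
Insert 6: shifted 0 elements -> [-7, -6, 1, 6, 12]
Insert 12: shifted 0 elements -> [-7, -6, 1, 6, 12]


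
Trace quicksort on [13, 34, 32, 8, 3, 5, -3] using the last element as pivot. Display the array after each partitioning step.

Partition 1: pivot=-3 at index 0 -> [-3, 34, 32, 8, 3, 5, 13]
Partition 2: pivot=13 at index 4 -> [-3, 8, 3, 5, 13, 34, 32]
Partition 3: pivot=5 at index 2 -> [-3, 3, 5, 8, 13, 34, 32]
Partition 4: pivot=32 at index 5 -> [-3, 3, 5, 8, 13, 32, 34]


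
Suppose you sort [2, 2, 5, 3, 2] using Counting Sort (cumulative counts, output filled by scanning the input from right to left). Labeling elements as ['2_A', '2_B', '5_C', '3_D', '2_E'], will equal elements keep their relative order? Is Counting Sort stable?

Trace Counting Sort on the labeled array (the key is the number; the letter only tracks identity):
  Counts for values 0..5: [0, 0, 3, 1, 0, 1]
  Cumulative counts: [0, 0, 3, 4, 4, 5]
  Scan right to left: place 2_E at output index 2
  Scan right to left: place 3_D at output index 3
  Scan right to left: place 5_C at output index 4
  Scan right to left: place 2_B at output index 1
  Scan right to left: place 2_A at output index 0
  Output: [2_A, 2_B, 2_E, 3_D, 5_C]
Equal keys:
  value 2: originally 2_A, 2_B, 2_E; after sorting 2_A, 2_B, 2_E -> order preserved
All equal keys kept their original relative order. Counting Sort is stable: scanning the input right to left with decreasing cumulative counts places later duplicates at later output positions.
Answer: Stable


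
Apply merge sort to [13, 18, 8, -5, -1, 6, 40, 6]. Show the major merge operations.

Divide and conquer:
  Merge [13] + [18] -> [13, 18]
  Merge [8] + [-5] -> [-5, 8]
  Merge [13, 18] + [-5, 8] -> [-5, 8, 13, 18]
  Merge [-1] + [6] -> [-1, 6]
  Merge [40] + [6] -> [6, 40]
  Merge [-1, 6] + [6, 40] -> [-1, 6, 6, 40]
  Merge [-5, 8, 13, 18] + [-1, 6, 6, 40] -> [-5, -1, 6, 6, 8, 13, 18, 40]


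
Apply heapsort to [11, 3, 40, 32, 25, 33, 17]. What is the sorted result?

Build heap: [40, 32, 33, 3, 25, 11, 17]
Extract 40: [33, 32, 17, 3, 25, 11, 40]
Extract 33: [32, 25, 17, 3, 11, 33, 40]
Extract 32: [25, 11, 17, 3, 32, 33, 40]
Extract 25: [17, 11, 3, 25, 32, 33, 40]
Extract 17: [11, 3, 17, 25, 32, 33, 40]
Extract 11: [3, 11, 17, 25, 32, 33, 40]


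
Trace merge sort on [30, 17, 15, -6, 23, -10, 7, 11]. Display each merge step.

Divide and conquer:
  Merge [30] + [17] -> [17, 30]
  Merge [15] + [-6] -> [-6, 15]
  Merge [17, 30] + [-6, 15] -> [-6, 15, 17, 30]
  Merge [23] + [-10] -> [-10, 23]
  Merge [7] + [11] -> [7, 11]
  Merge [-10, 23] + [7, 11] -> [-10, 7, 11, 23]
  Merge [-6, 15, 17, 30] + [-10, 7, 11, 23] -> [-10, -6, 7, 11, 15, 17, 23, 30]


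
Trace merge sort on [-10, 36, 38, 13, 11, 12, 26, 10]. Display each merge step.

Divide and conquer:
  Merge [-10] + [36] -> [-10, 36]
  Merge [38] + [13] -> [13, 38]
  Merge [-10, 36] + [13, 38] -> [-10, 13, 36, 38]
  Merge [11] + [12] -> [11, 12]
  Merge [26] + [10] -> [10, 26]
  Merge [11, 12] + [10, 26] -> [10, 11, 12, 26]
  Merge [-10, 13, 36, 38] + [10, 11, 12, 26] -> [-10, 10, 11, 12, 13, 26, 36, 38]


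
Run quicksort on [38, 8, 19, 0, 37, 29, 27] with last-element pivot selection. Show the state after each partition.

Partition 1: pivot=27 at index 3 -> [8, 19, 0, 27, 37, 29, 38]
Partition 2: pivot=0 at index 0 -> [0, 19, 8, 27, 37, 29, 38]
Partition 3: pivot=8 at index 1 -> [0, 8, 19, 27, 37, 29, 38]
Partition 4: pivot=38 at index 6 -> [0, 8, 19, 27, 37, 29, 38]
Partition 5: pivot=29 at index 4 -> [0, 8, 19, 27, 29, 37, 38]


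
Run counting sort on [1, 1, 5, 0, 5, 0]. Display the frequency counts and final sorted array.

Count array: [2, 2, 0, 0, 0, 2]
(count[i] = number of elements equal to i)
Cumulative count: [2, 4, 4, 4, 4, 6]
Sorted: [0, 0, 1, 1, 5, 5]


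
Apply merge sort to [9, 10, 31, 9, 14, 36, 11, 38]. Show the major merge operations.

Divide and conquer:
  Merge [9] + [10] -> [9, 10]
  Merge [31] + [9] -> [9, 31]
  Merge [9, 10] + [9, 31] -> [9, 9, 10, 31]
  Merge [14] + [36] -> [14, 36]
  Merge [11] + [38] -> [11, 38]
  Merge [14, 36] + [11, 38] -> [11, 14, 36, 38]
  Merge [9, 9, 10, 31] + [11, 14, 36, 38] -> [9, 9, 10, 11, 14, 31, 36, 38]


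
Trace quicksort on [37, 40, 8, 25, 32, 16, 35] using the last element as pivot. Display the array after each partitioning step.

Partition 1: pivot=35 at index 4 -> [8, 25, 32, 16, 35, 40, 37]
Partition 2: pivot=16 at index 1 -> [8, 16, 32, 25, 35, 40, 37]
Partition 3: pivot=25 at index 2 -> [8, 16, 25, 32, 35, 40, 37]
Partition 4: pivot=37 at index 5 -> [8, 16, 25, 32, 35, 37, 40]


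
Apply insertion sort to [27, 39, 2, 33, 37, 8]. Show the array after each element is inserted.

First element 27 is already 'sorted'
Insert 39: shifted 0 elements -> [27, 39, 2, 33, 37, 8]
Insert 2: shifted 2 elements -> [2, 27, 39, 33, 37, 8]
Insert 33: shifted 1 elements -> [2, 27, 33, 39, 37, 8]
Insert 37: shifted 1 elements -> [2, 27, 33, 37, 39, 8]
Insert 8: shifted 4 elements -> [2, 8, 27, 33, 37, 39]


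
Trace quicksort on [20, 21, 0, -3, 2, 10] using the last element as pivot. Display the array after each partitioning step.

Partition 1: pivot=10 at index 3 -> [0, -3, 2, 10, 20, 21]
Partition 2: pivot=2 at index 2 -> [0, -3, 2, 10, 20, 21]
Partition 3: pivot=-3 at index 0 -> [-3, 0, 2, 10, 20, 21]
Partition 4: pivot=21 at index 5 -> [-3, 0, 2, 10, 20, 21]


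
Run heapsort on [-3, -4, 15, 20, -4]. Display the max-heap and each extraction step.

Build heap: [20, -3, 15, -4, -4]
Extract 20: [15, -3, -4, -4, 20]
Extract 15: [-3, -4, -4, 15, 20]
Extract -3: [-4, -4, -3, 15, 20]
Extract -4: [-4, -4, -3, 15, 20]


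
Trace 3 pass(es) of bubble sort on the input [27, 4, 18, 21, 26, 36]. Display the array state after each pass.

After pass 1: [4, 18, 21, 26, 27, 36] (4 swaps)
After pass 2: [4, 18, 21, 26, 27, 36] (0 swaps)
After pass 3: [4, 18, 21, 26, 27, 36] (0 swaps)
Total swaps: 4


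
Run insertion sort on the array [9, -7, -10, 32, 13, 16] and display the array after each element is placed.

First element 9 is already 'sorted'
Insert -7: shifted 1 elements -> [-7, 9, -10, 32, 13, 16]
Insert -10: shifted 2 elements -> [-10, -7, 9, 32, 13, 16]
Insert 32: shifted 0 elements -> [-10, -7, 9, 32, 13, 16]
Insert 13: shifted 1 elements -> [-10, -7, 9, 13, 32, 16]
Insert 16: shifted 1 elements -> [-10, -7, 9, 13, 16, 32]


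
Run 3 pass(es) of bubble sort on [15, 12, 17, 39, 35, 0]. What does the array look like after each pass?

After pass 1: [12, 15, 17, 35, 0, 39] (3 swaps)
After pass 2: [12, 15, 17, 0, 35, 39] (1 swaps)
After pass 3: [12, 15, 0, 17, 35, 39] (1 swaps)
Total swaps: 5


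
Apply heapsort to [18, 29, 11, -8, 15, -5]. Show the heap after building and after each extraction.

Build heap: [29, 18, 11, -8, 15, -5]
Extract 29: [18, 15, 11, -8, -5, 29]
Extract 18: [15, -5, 11, -8, 18, 29]
Extract 15: [11, -5, -8, 15, 18, 29]
Extract 11: [-5, -8, 11, 15, 18, 29]
Extract -5: [-8, -5, 11, 15, 18, 29]


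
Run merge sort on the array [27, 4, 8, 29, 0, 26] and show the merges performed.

Divide and conquer:
  Merge [4] + [8] -> [4, 8]
  Merge [27] + [4, 8] -> [4, 8, 27]
  Merge [0] + [26] -> [0, 26]
  Merge [29] + [0, 26] -> [0, 26, 29]
  Merge [4, 8, 27] + [0, 26, 29] -> [0, 4, 8, 26, 27, 29]


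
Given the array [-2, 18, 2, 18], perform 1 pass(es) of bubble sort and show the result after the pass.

After pass 1: [-2, 2, 18, 18] (1 swaps)
Total swaps: 1


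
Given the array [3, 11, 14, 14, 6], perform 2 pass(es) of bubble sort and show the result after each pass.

After pass 1: [3, 11, 14, 6, 14] (1 swaps)
After pass 2: [3, 11, 6, 14, 14] (1 swaps)
Total swaps: 2


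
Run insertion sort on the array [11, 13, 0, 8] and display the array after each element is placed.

First element 11 is already 'sorted'
Insert 13: shifted 0 elements -> [11, 13, 0, 8]
Insert 0: shifted 2 elements -> [0, 11, 13, 8]
Insert 8: shifted 2 elements -> [0, 8, 11, 13]


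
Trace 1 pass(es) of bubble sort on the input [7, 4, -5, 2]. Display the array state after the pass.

After pass 1: [4, -5, 2, 7] (3 swaps)
Total swaps: 3


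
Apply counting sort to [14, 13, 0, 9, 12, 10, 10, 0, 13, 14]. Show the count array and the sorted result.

Count array: [2, 0, 0, 0, 0, 0, 0, 0, 0, 1, 2, 0, 1, 2, 2]
(count[i] = number of elements equal to i)
Cumulative count: [2, 2, 2, 2, 2, 2, 2, 2, 2, 3, 5, 5, 6, 8, 10]
Sorted: [0, 0, 9, 10, 10, 12, 13, 13, 14, 14]


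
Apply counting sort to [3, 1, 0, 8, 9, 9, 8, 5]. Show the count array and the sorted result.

Count array: [1, 1, 0, 1, 0, 1, 0, 0, 2, 2]
(count[i] = number of elements equal to i)
Cumulative count: [1, 2, 2, 3, 3, 4, 4, 4, 6, 8]
Sorted: [0, 1, 3, 5, 8, 8, 9, 9]


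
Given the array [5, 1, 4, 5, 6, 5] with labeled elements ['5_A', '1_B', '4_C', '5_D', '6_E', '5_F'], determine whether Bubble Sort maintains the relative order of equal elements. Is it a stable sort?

Trace Bubble Sort on the labeled array (the key is the number; the letter only tracks identity):
  After pass 1: [1_B, 4_C, 5_A, 5_D, 5_F, 6_E]
  After pass 2: [1_B, 4_C, 5_A, 5_D, 5_F, 6_E] (no swaps, done)
Final order: [1_B, 4_C, 5_A, 5_D, 5_F, 6_E]
Equal keys:
  value 5: originally 5_A, 5_D, 5_F; after sorting 5_A, 5_D, 5_F -> order preserved
All equal keys kept their original relative order. Bubble Sort is stable: it only swaps adjacent elements when the left one is strictly greater, so equal keys never move past each other.
Answer: Stable


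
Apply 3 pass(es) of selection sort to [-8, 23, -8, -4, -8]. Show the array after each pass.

Pass 1: Select minimum -8 at index 0, swap -> [-8, 23, -8, -4, -8]
Pass 2: Select minimum -8 at index 2, swap -> [-8, -8, 23, -4, -8]
Pass 3: Select minimum -8 at index 4, swap -> [-8, -8, -8, -4, 23]


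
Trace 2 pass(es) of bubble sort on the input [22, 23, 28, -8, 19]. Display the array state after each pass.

After pass 1: [22, 23, -8, 19, 28] (2 swaps)
After pass 2: [22, -8, 19, 23, 28] (2 swaps)
Total swaps: 4


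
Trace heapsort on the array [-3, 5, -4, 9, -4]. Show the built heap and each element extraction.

Build heap: [9, 5, -4, -3, -4]
Extract 9: [5, -3, -4, -4, 9]
Extract 5: [-3, -4, -4, 5, 9]
Extract -3: [-4, -4, -3, 5, 9]
Extract -4: [-4, -4, -3, 5, 9]


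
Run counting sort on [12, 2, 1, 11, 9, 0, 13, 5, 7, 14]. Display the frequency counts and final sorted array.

Count array: [1, 1, 1, 0, 0, 1, 0, 1, 0, 1, 0, 1, 1, 1, 1]
(count[i] = number of elements equal to i)
Cumulative count: [1, 2, 3, 3, 3, 4, 4, 5, 5, 6, 6, 7, 8, 9, 10]
Sorted: [0, 1, 2, 5, 7, 9, 11, 12, 13, 14]


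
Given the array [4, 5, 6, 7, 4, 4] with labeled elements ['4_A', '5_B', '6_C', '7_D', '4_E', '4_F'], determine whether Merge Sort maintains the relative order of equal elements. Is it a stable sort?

Trace Merge Sort on the labeled array (the key is the number; the letter only tracks identity):
  Merge [5_B] + [6_C] -> [5_B, 6_C]
  Merge [4_A] + [5_B, 6_C] -> [4_A, 5_B, 6_C]
  Merge [4_E] + [4_F] -> [4_E, 4_F]
  Merge [7_D] + [4_E, 4_F] -> [4_E, 4_F, 7_D]
  Merge [4_A, 5_B, 6_C] + [4_E, 4_F, 7_D] -> [4_A, 4_E, 4_F, 5_B, 6_C, 7_D]
Final order: [4_A, 4_E, 4_F, 5_B, 6_C, 7_D]
Equal keys:
  value 4: originally 4_A, 4_E, 4_F; after sorting 4_A, 4_E, 4_F -> order preserved
All equal keys kept their original relative order. Merge Sort is stable: when the heads of the two halves are equal the merge takes from the left half first.
Answer: Stable


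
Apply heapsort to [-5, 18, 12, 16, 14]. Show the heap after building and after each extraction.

Build heap: [18, 16, 12, -5, 14]
Extract 18: [16, 14, 12, -5, 18]
Extract 16: [14, -5, 12, 16, 18]
Extract 14: [12, -5, 14, 16, 18]
Extract 12: [-5, 12, 14, 16, 18]


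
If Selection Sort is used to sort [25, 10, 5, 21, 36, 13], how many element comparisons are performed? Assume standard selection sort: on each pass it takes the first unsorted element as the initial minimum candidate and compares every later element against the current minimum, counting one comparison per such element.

Pass 1: scan indices 1..5 for the minimum = 5 comparison(s); min is 5, place at index 0 -> [5, 10, 25, 21, 36, 13]
Pass 2: scan indices 2..5 for the minimum = 4 comparison(s); min is 10, place at index 1 -> [5, 10, 25, 21, 36, 13]
Pass 3: scan indices 3..5 for the minimum = 3 comparison(s); min is 13, place at index 2 -> [5, 10, 13, 21, 36, 25]
Pass 4: scan indices 4..5 for the minimum = 2 comparison(s); min is 21, place at index 3 -> [5, 10, 13, 21, 36, 25]
Pass 5: scan indices 5..5 for the minimum = 1 comparison(s); min is 25, place at index 4 -> [5, 10, 13, 21, 25, 36]
Selection sort always scans the whole unsorted suffix, so the count is (n-1) + (n-2) + ... + 1 = n(n-1)/2 = 6*5/2 = 15 regardless of the input order.
Total comparisons: 5 + 4 + 3 + 2 + 1 = 15


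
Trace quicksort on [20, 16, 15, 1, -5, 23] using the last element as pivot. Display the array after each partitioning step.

Partition 1: pivot=23 at index 5 -> [20, 16, 15, 1, -5, 23]
Partition 2: pivot=-5 at index 0 -> [-5, 16, 15, 1, 20, 23]
Partition 3: pivot=20 at index 4 -> [-5, 16, 15, 1, 20, 23]
Partition 4: pivot=1 at index 1 -> [-5, 1, 15, 16, 20, 23]
Partition 5: pivot=16 at index 3 -> [-5, 1, 15, 16, 20, 23]


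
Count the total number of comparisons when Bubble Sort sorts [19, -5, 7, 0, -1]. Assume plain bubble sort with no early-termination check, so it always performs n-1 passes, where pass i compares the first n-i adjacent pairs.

Pass 1: compare adjacent pairs (0,1)..(3,4) = 4 comparison(s), 4 swap(s) -> [-5, 7, 0, -1, 19]
Pass 2: compare adjacent pairs (0,1)..(2,3) = 3 comparison(s), 2 swap(s) -> [-5, 0, -1, 7, 19]
Pass 3: compare adjacent pairs (0,1)..(1,2) = 2 comparison(s), 1 swap(s) -> [-5, -1, 0, 7, 19]
Pass 4: compare adjacent pairs (0,1)..(0,1) = 1 comparison(s), 0 swap(s) -> [-5, -1, 0, 7, 19]
Total comparisons: 4 + 3 + 2 + 1 = 10


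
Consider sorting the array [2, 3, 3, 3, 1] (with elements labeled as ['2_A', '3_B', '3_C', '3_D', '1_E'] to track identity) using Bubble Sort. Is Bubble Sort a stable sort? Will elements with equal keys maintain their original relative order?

Trace Bubble Sort on the labeled array (the key is the number; the letter only tracks identity):
  After pass 1: [2_A, 3_B, 3_C, 1_E, 3_D]
  After pass 2: [2_A, 3_B, 1_E, 3_C, 3_D]
  After pass 3: [2_A, 1_E, 3_B, 3_C, 3_D]
  After pass 4: [1_E, 2_A, 3_B, 3_C, 3_D]
Final order: [1_E, 2_A, 3_B, 3_C, 3_D]
Equal keys:
  value 3: originally 3_B, 3_C, 3_D; after sorting 3_B, 3_C, 3_D -> order preserved
All equal keys kept their original relative order. Bubble Sort is stable: it only swaps adjacent elements when the left one is strictly greater, so equal keys never move past each other.
Answer: Stable


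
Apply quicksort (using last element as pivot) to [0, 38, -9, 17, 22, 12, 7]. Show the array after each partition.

Partition 1: pivot=7 at index 2 -> [0, -9, 7, 17, 22, 12, 38]
Partition 2: pivot=-9 at index 0 -> [-9, 0, 7, 17, 22, 12, 38]
Partition 3: pivot=38 at index 6 -> [-9, 0, 7, 17, 22, 12, 38]
Partition 4: pivot=12 at index 3 -> [-9, 0, 7, 12, 22, 17, 38]
Partition 5: pivot=17 at index 4 -> [-9, 0, 7, 12, 17, 22, 38]


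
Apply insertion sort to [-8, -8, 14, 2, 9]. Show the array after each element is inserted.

First element -8 is already 'sorted'
Insert -8: shifted 0 elements -> [-8, -8, 14, 2, 9]
Insert 14: shifted 0 elements -> [-8, -8, 14, 2, 9]
Insert 2: shifted 1 elements -> [-8, -8, 2, 14, 9]
Insert 9: shifted 1 elements -> [-8, -8, 2, 9, 14]


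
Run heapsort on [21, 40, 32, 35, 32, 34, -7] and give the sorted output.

Build heap: [40, 35, 34, 21, 32, 32, -7]
Extract 40: [35, 32, 34, 21, -7, 32, 40]
Extract 35: [34, 32, 32, 21, -7, 35, 40]
Extract 34: [32, 21, 32, -7, 34, 35, 40]
Extract 32: [32, 21, -7, 32, 34, 35, 40]
Extract 32: [21, -7, 32, 32, 34, 35, 40]
Extract 21: [-7, 21, 32, 32, 34, 35, 40]


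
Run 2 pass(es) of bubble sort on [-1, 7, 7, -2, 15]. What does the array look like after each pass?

After pass 1: [-1, 7, -2, 7, 15] (1 swaps)
After pass 2: [-1, -2, 7, 7, 15] (1 swaps)
Total swaps: 2


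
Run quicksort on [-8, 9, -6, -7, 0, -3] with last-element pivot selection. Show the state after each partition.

Partition 1: pivot=-3 at index 3 -> [-8, -6, -7, -3, 0, 9]
Partition 2: pivot=-7 at index 1 -> [-8, -7, -6, -3, 0, 9]
Partition 3: pivot=9 at index 5 -> [-8, -7, -6, -3, 0, 9]


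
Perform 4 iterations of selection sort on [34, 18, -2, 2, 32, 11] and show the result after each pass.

Pass 1: Select minimum -2 at index 2, swap -> [-2, 18, 34, 2, 32, 11]
Pass 2: Select minimum 2 at index 3, swap -> [-2, 2, 34, 18, 32, 11]
Pass 3: Select minimum 11 at index 5, swap -> [-2, 2, 11, 18, 32, 34]
Pass 4: Select minimum 18 at index 3, swap -> [-2, 2, 11, 18, 32, 34]


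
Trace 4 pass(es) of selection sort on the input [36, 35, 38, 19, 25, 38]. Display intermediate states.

Pass 1: Select minimum 19 at index 3, swap -> [19, 35, 38, 36, 25, 38]
Pass 2: Select minimum 25 at index 4, swap -> [19, 25, 38, 36, 35, 38]
Pass 3: Select minimum 35 at index 4, swap -> [19, 25, 35, 36, 38, 38]
Pass 4: Select minimum 36 at index 3, swap -> [19, 25, 35, 36, 38, 38]


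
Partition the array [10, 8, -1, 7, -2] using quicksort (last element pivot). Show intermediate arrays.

Partition 1: pivot=-2 at index 0 -> [-2, 8, -1, 7, 10]
Partition 2: pivot=10 at index 4 -> [-2, 8, -1, 7, 10]
Partition 3: pivot=7 at index 2 -> [-2, -1, 7, 8, 10]


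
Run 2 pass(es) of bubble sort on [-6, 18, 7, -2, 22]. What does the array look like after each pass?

After pass 1: [-6, 7, -2, 18, 22] (2 swaps)
After pass 2: [-6, -2, 7, 18, 22] (1 swaps)
Total swaps: 3


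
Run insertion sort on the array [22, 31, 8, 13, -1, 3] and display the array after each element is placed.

First element 22 is already 'sorted'
Insert 31: shifted 0 elements -> [22, 31, 8, 13, -1, 3]
Insert 8: shifted 2 elements -> [8, 22, 31, 13, -1, 3]
Insert 13: shifted 2 elements -> [8, 13, 22, 31, -1, 3]
Insert -1: shifted 4 elements -> [-1, 8, 13, 22, 31, 3]
Insert 3: shifted 4 elements -> [-1, 3, 8, 13, 22, 31]


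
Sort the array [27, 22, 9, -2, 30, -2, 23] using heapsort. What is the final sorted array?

Build heap: [30, 27, 23, -2, 22, -2, 9]
Extract 30: [27, 22, 23, -2, 9, -2, 30]
Extract 27: [23, 22, -2, -2, 9, 27, 30]
Extract 23: [22, 9, -2, -2, 23, 27, 30]
Extract 22: [9, -2, -2, 22, 23, 27, 30]
Extract 9: [-2, -2, 9, 22, 23, 27, 30]
Extract -2: [-2, -2, 9, 22, 23, 27, 30]


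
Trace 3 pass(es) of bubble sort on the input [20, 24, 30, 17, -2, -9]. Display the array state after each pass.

After pass 1: [20, 24, 17, -2, -9, 30] (3 swaps)
After pass 2: [20, 17, -2, -9, 24, 30] (3 swaps)
After pass 3: [17, -2, -9, 20, 24, 30] (3 swaps)
Total swaps: 9


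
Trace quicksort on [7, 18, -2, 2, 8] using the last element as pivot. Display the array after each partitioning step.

Partition 1: pivot=8 at index 3 -> [7, -2, 2, 8, 18]
Partition 2: pivot=2 at index 1 -> [-2, 2, 7, 8, 18]


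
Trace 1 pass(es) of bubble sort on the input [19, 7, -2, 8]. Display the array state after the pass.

After pass 1: [7, -2, 8, 19] (3 swaps)
Total swaps: 3


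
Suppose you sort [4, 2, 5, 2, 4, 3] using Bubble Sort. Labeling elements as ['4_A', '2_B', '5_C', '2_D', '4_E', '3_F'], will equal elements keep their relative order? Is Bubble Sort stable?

Trace Bubble Sort on the labeled array (the key is the number; the letter only tracks identity):
  After pass 1: [2_B, 4_A, 2_D, 4_E, 3_F, 5_C]
  After pass 2: [2_B, 2_D, 4_A, 3_F, 4_E, 5_C]
  After pass 3: [2_B, 2_D, 3_F, 4_A, 4_E, 5_C]
  After pass 4: [2_B, 2_D, 3_F, 4_A, 4_E, 5_C] (no swaps, done)
Final order: [2_B, 2_D, 3_F, 4_A, 4_E, 5_C]
Equal keys:
  value 2: originally 2_B, 2_D; after sorting 2_B, 2_D -> order preserved
  value 4: originally 4_A, 4_E; after sorting 4_A, 4_E -> order preserved
All equal keys kept their original relative order. Bubble Sort is stable: it only swaps adjacent elements when the left one is strictly greater, so equal keys never move past each other.
Answer: Stable


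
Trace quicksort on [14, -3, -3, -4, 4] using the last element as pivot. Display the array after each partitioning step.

Partition 1: pivot=4 at index 3 -> [-3, -3, -4, 4, 14]
Partition 2: pivot=-4 at index 0 -> [-4, -3, -3, 4, 14]
Partition 3: pivot=-3 at index 2 -> [-4, -3, -3, 4, 14]


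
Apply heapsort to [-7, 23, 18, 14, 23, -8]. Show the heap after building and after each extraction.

Build heap: [23, 23, 18, 14, -7, -8]
Extract 23: [23, 14, 18, -8, -7, 23]
Extract 23: [18, 14, -7, -8, 23, 23]
Extract 18: [14, -8, -7, 18, 23, 23]
Extract 14: [-7, -8, 14, 18, 23, 23]
Extract -7: [-8, -7, 14, 18, 23, 23]


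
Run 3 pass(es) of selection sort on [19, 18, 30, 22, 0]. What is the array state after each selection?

Pass 1: Select minimum 0 at index 4, swap -> [0, 18, 30, 22, 19]
Pass 2: Select minimum 18 at index 1, swap -> [0, 18, 30, 22, 19]
Pass 3: Select minimum 19 at index 4, swap -> [0, 18, 19, 22, 30]


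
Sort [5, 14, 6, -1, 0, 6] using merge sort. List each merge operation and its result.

Divide and conquer:
  Merge [14] + [6] -> [6, 14]
  Merge [5] + [6, 14] -> [5, 6, 14]
  Merge [0] + [6] -> [0, 6]
  Merge [-1] + [0, 6] -> [-1, 0, 6]
  Merge [5, 6, 14] + [-1, 0, 6] -> [-1, 0, 5, 6, 6, 14]


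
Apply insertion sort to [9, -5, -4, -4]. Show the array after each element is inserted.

First element 9 is already 'sorted'
Insert -5: shifted 1 elements -> [-5, 9, -4, -4]
Insert -4: shifted 1 elements -> [-5, -4, 9, -4]
Insert -4: shifted 1 elements -> [-5, -4, -4, 9]


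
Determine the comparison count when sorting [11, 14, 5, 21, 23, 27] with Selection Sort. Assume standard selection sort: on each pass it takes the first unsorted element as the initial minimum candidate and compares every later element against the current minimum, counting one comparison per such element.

Pass 1: scan indices 1..5 for the minimum = 5 comparison(s); min is 5, place at index 0 -> [5, 14, 11, 21, 23, 27]
Pass 2: scan indices 2..5 for the minimum = 4 comparison(s); min is 11, place at index 1 -> [5, 11, 14, 21, 23, 27]
Pass 3: scan indices 3..5 for the minimum = 3 comparison(s); min is 14, place at index 2 -> [5, 11, 14, 21, 23, 27]
Pass 4: scan indices 4..5 for the minimum = 2 comparison(s); min is 21, place at index 3 -> [5, 11, 14, 21, 23, 27]
Pass 5: scan indices 5..5 for the minimum = 1 comparison(s); min is 23, place at index 4 -> [5, 11, 14, 21, 23, 27]
Selection sort always scans the whole unsorted suffix, so the count is (n-1) + (n-2) + ... + 1 = n(n-1)/2 = 6*5/2 = 15 regardless of the input order.
Total comparisons: 5 + 4 + 3 + 2 + 1 = 15
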